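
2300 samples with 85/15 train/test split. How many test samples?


Train samples = 2300 * 85% = 1955
Test samples = 2300 - 1955
= 345

345


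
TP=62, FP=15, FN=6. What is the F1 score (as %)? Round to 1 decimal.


Precision = TP / (TP + FP) = 62 / 77 = 0.8052
Recall = TP / (TP + FN) = 62 / 68 = 0.9118
F1 = 2 * P * R / (P + R)
= 2 * 0.8052 * 0.9118 / (0.8052 + 0.9118)
= 1.4683 / 1.717
= 0.8552
As percentage: 85.5%

85.5


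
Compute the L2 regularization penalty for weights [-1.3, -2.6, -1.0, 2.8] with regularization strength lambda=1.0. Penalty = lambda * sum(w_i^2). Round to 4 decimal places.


Squaring each weight:
(-1.3)^2 = 1.69
(-2.6)^2 = 6.76
(-1.0)^2 = 1.0
2.8^2 = 7.84
Sum of squares = 17.29
Penalty = 1.0 * 17.29 = 17.2900

17.2900


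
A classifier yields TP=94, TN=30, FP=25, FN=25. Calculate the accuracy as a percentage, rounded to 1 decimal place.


Accuracy = (TP + TN) / (TP + TN + FP + FN) * 100
= (94 + 30) / (94 + 30 + 25 + 25)
= 124 / 174
= 0.7126
= 71.3%

71.3


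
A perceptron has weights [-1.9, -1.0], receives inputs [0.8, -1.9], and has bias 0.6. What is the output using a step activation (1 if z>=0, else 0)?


z = w . x + b
= -1.9*0.8 + -1.0*-1.9 + 0.6
= -1.52 + 1.9 + 0.6
= 0.38 + 0.6
= 0.98
Since z = 0.98 >= 0, output = 1

1


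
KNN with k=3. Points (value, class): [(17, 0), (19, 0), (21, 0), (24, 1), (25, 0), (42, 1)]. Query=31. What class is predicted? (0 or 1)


Distances from query 31:
Point 25 (class 0): distance = 6
Point 24 (class 1): distance = 7
Point 21 (class 0): distance = 10
K=3 nearest neighbors: classes = [0, 1, 0]
Votes for class 1: 1 / 3
Majority vote => class 0

0


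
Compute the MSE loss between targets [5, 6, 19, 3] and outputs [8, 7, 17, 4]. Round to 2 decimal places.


Differences: [-3, -1, 2, -1]
Squared errors: [9, 1, 4, 1]
Sum of squared errors = 15
MSE = 15 / 4 = 3.75

3.75


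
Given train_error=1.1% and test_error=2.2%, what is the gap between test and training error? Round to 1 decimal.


Generalization gap = test_error - train_error
= 2.2 - 1.1
= 1.1%
A small gap suggests good generalization.

1.1


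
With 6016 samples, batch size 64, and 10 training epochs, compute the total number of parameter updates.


Iterations per epoch = 6016 / 64 = 94
Total updates = iterations_per_epoch * epochs
= 94 * 10
= 940

940


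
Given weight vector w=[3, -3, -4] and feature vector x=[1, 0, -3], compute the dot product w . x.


Element-wise products:
3 * 1 = 3
-3 * 0 = 0
-4 * -3 = 12
Sum = 3 + 0 + 12
= 15

15


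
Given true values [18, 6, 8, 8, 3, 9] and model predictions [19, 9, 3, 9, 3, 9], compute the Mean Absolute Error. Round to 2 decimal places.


Absolute errors: [1, 3, 5, 1, 0, 0]
Sum of absolute errors = 10
MAE = 10 / 6 = 1.67

1.67


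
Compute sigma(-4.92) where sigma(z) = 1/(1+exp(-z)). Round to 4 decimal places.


sigmoid(z) = 1 / (1 + exp(-z))
exp(-(-4.92)) = exp(4.92) = 137.0026
1 + 137.0026 = 138.0026
1 / 138.0026 = 0.0072

0.0072


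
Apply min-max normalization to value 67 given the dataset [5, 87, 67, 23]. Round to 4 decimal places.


Min = 5, Max = 87
Range = 87 - 5 = 82
Scaled = (x - min) / (max - min)
= (67 - 5) / 82
= 62 / 82
= 0.7561

0.7561


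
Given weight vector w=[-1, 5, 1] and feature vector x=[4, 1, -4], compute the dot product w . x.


Element-wise products:
-1 * 4 = -4
5 * 1 = 5
1 * -4 = -4
Sum = -4 + 5 + -4
= -3

-3


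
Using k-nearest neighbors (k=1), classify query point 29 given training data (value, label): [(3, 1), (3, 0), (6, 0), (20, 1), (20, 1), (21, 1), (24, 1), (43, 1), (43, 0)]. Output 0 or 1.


Distances from query 29:
Point 24 (class 1): distance = 5
K=1 nearest neighbors: classes = [1]
Votes for class 1: 1 / 1
Majority vote => class 1

1


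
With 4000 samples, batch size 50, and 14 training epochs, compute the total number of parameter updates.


Iterations per epoch = 4000 / 50 = 80
Total updates = iterations_per_epoch * epochs
= 80 * 14
= 1120

1120


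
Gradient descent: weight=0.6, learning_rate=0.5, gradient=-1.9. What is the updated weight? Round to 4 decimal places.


w_new = w_old - lr * gradient
= 0.6 - 0.5 * -1.9
= 0.6 - (-0.95)
= 1.5500

1.5500


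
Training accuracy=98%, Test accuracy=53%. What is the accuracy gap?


Gap = train_accuracy - test_accuracy
= 98 - 53
= 45%
This large gap strongly indicates overfitting.

45


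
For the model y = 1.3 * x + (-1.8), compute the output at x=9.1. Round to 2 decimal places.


y = 1.3 * 9.1 + (-1.8)
= 11.83 + (-1.8)
= 10.03

10.03


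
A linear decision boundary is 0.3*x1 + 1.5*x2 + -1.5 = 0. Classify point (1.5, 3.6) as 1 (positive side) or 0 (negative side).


Compute 0.3 * 1.5 + 1.5 * 3.6 + -1.5
= 0.45 + 5.4 + -1.5
= 4.35
Since 4.35 >= 0, the point is on the positive side.

1


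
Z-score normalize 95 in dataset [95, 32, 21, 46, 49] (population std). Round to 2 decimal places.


Mean = (95 + 32 + 21 + 46 + 49) / 5 = 48.6
Variance = sum((x_i - mean)^2) / n = 639.44
Std = sqrt(639.44) = 25.2872
Z = (x - mean) / std
= (95 - 48.6) / 25.2872
= 46.4 / 25.2872
= 1.83

1.83


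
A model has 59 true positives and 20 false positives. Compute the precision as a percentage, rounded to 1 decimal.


Precision = TP / (TP + FP) * 100
= 59 / (59 + 20)
= 59 / 79
= 0.7468
= 74.7%

74.7


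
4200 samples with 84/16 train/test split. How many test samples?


Train samples = 4200 * 84% = 3528
Test samples = 4200 - 3528
= 672

672


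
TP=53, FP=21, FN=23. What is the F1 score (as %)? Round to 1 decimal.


Precision = TP / (TP + FP) = 53 / 74 = 0.7162
Recall = TP / (TP + FN) = 53 / 76 = 0.6974
F1 = 2 * P * R / (P + R)
= 2 * 0.7162 * 0.6974 / (0.7162 + 0.6974)
= 0.9989 / 1.4136
= 0.7067
As percentage: 70.7%

70.7


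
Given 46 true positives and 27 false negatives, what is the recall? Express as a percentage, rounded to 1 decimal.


Recall = TP / (TP + FN) * 100
= 46 / (46 + 27)
= 46 / 73
= 0.6301
= 63.0%

63.0


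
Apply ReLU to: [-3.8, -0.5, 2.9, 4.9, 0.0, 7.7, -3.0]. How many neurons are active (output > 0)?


ReLU(x) = max(0, x) for each element:
ReLU(-3.8) = 0
ReLU(-0.5) = 0
ReLU(2.9) = 2.9
ReLU(4.9) = 4.9
ReLU(0.0) = 0
ReLU(7.7) = 7.7
ReLU(-3.0) = 0
Active neurons (>0): 3

3


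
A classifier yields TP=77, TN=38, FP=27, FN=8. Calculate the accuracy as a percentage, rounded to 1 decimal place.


Accuracy = (TP + TN) / (TP + TN + FP + FN) * 100
= (77 + 38) / (77 + 38 + 27 + 8)
= 115 / 150
= 0.7667
= 76.7%

76.7


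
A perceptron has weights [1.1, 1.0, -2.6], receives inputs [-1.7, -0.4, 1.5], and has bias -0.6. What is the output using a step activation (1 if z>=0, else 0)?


z = w . x + b
= 1.1*-1.7 + 1.0*-0.4 + -2.6*1.5 + -0.6
= -1.87 + -0.4 + -3.9 + -0.6
= -6.17 + -0.6
= -6.77
Since z = -6.77 < 0, output = 0

0


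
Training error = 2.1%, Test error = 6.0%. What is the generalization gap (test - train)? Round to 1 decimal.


Generalization gap = test_error - train_error
= 6.0 - 2.1
= 3.9%
A moderate gap.

3.9


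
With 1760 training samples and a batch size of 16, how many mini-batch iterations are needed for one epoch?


Iterations per epoch = dataset_size / batch_size
= 1760 / 16
= 110

110


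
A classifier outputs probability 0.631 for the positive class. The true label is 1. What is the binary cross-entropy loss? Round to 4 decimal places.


For y=1: Loss = -log(p)
= -log(0.631)
= -(-0.4604)
= 0.4604

0.4604


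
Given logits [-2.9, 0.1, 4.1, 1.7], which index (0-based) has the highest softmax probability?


Softmax is a monotonic transformation, so it preserves the argmax.
We need to find the index of the maximum logit.
Index 0: -2.9
Index 1: 0.1
Index 2: 4.1
Index 3: 1.7
Maximum logit = 4.1 at index 2

2


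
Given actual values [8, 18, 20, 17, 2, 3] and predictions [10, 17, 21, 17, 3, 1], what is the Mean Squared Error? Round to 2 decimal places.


Differences: [-2, 1, -1, 0, -1, 2]
Squared errors: [4, 1, 1, 0, 1, 4]
Sum of squared errors = 11
MSE = 11 / 6 = 1.83

1.83


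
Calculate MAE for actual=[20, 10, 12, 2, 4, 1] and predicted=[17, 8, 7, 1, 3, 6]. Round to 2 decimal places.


Absolute errors: [3, 2, 5, 1, 1, 5]
Sum of absolute errors = 17
MAE = 17 / 6 = 2.83

2.83


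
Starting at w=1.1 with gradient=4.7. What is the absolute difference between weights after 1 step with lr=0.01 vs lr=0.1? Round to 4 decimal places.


With lr=0.01: w_new = 1.1 - 0.01 * 4.7 = 1.053
With lr=0.1: w_new = 1.1 - 0.1 * 4.7 = 0.63
Absolute difference = |1.053 - 0.63|
= 0.4230

0.4230


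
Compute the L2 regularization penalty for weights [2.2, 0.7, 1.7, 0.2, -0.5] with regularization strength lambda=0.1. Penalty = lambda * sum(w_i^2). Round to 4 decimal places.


Squaring each weight:
2.2^2 = 4.84
0.7^2 = 0.49
1.7^2 = 2.89
0.2^2 = 0.04
(-0.5)^2 = 0.25
Sum of squares = 8.51
Penalty = 0.1 * 8.51 = 0.8510

0.8510


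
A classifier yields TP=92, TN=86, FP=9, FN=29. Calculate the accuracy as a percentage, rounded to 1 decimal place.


Accuracy = (TP + TN) / (TP + TN + FP + FN) * 100
= (92 + 86) / (92 + 86 + 9 + 29)
= 178 / 216
= 0.8241
= 82.4%

82.4


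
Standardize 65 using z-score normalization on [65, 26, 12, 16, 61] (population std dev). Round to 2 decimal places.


Mean = (65 + 26 + 12 + 16 + 61) / 5 = 36.0
Variance = sum((x_i - mean)^2) / n = 508.4
Std = sqrt(508.4) = 22.5477
Z = (x - mean) / std
= (65 - 36.0) / 22.5477
= 29.0 / 22.5477
= 1.29

1.29


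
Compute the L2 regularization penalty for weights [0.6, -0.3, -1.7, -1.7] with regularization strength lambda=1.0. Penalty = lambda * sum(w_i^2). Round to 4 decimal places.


Squaring each weight:
0.6^2 = 0.36
(-0.3)^2 = 0.09
(-1.7)^2 = 2.89
(-1.7)^2 = 2.89
Sum of squares = 6.23
Penalty = 1.0 * 6.23 = 6.2300

6.2300


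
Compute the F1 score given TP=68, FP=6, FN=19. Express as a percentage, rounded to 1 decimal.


Precision = TP / (TP + FP) = 68 / 74 = 0.9189
Recall = TP / (TP + FN) = 68 / 87 = 0.7816
F1 = 2 * P * R / (P + R)
= 2 * 0.9189 * 0.7816 / (0.9189 + 0.7816)
= 1.4365 / 1.7005
= 0.8447
As percentage: 84.5%

84.5


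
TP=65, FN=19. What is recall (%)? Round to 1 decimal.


Recall = TP / (TP + FN) * 100
= 65 / (65 + 19)
= 65 / 84
= 0.7738
= 77.4%

77.4


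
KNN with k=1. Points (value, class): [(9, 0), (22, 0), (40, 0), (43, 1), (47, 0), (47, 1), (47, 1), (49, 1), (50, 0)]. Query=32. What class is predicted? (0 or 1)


Distances from query 32:
Point 40 (class 0): distance = 8
K=1 nearest neighbors: classes = [0]
Votes for class 1: 0 / 1
Majority vote => class 0

0


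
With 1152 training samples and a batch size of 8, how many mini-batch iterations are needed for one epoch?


Iterations per epoch = dataset_size / batch_size
= 1152 / 8
= 144

144


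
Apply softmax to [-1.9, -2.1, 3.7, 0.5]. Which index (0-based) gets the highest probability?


Softmax is a monotonic transformation, so it preserves the argmax.
We need to find the index of the maximum logit.
Index 0: -1.9
Index 1: -2.1
Index 2: 3.7
Index 3: 0.5
Maximum logit = 3.7 at index 2

2


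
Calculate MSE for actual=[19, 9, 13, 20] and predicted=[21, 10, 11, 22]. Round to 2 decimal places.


Differences: [-2, -1, 2, -2]
Squared errors: [4, 1, 4, 4]
Sum of squared errors = 13
MSE = 13 / 4 = 3.25

3.25


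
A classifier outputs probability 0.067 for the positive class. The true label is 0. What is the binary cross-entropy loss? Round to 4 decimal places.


For y=0: Loss = -log(1-p)
= -log(1 - 0.067)
= -log(0.933)
= -(-0.0694)
= 0.0694

0.0694


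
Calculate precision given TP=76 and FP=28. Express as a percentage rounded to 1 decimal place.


Precision = TP / (TP + FP) * 100
= 76 / (76 + 28)
= 76 / 104
= 0.7308
= 73.1%

73.1


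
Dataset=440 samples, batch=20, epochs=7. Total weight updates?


Iterations per epoch = 440 / 20 = 22
Total updates = iterations_per_epoch * epochs
= 22 * 7
= 154

154


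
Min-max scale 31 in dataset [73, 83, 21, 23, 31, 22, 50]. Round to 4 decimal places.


Min = 21, Max = 83
Range = 83 - 21 = 62
Scaled = (x - min) / (max - min)
= (31 - 21) / 62
= 10 / 62
= 0.1613

0.1613


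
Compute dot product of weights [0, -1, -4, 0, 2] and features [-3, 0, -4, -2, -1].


Element-wise products:
0 * -3 = 0
-1 * 0 = 0
-4 * -4 = 16
0 * -2 = 0
2 * -1 = -2
Sum = 0 + 0 + 16 + 0 + -2
= 14

14


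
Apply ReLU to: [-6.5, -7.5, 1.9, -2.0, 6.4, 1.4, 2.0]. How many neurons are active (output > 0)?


ReLU(x) = max(0, x) for each element:
ReLU(-6.5) = 0
ReLU(-7.5) = 0
ReLU(1.9) = 1.9
ReLU(-2.0) = 0
ReLU(6.4) = 6.4
ReLU(1.4) = 1.4
ReLU(2.0) = 2.0
Active neurons (>0): 4

4


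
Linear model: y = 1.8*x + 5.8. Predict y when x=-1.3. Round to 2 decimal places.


y = 1.8 * -1.3 + (5.8)
= -2.34 + (5.8)
= 3.46

3.46


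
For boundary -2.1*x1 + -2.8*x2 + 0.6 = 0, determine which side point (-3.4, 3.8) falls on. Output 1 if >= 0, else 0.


Compute -2.1 * -3.4 + -2.8 * 3.8 + 0.6
= 7.14 + -10.64 + 0.6
= -2.9
Since -2.9 < 0, the point is on the negative side.

0


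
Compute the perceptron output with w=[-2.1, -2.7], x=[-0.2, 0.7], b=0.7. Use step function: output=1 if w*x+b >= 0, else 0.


z = w . x + b
= -2.1*-0.2 + -2.7*0.7 + 0.7
= 0.42 + -1.89 + 0.7
= -1.47 + 0.7
= -0.77
Since z = -0.77 < 0, output = 0

0


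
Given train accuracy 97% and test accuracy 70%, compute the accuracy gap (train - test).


Gap = train_accuracy - test_accuracy
= 97 - 70
= 27%
This large gap strongly indicates overfitting.

27


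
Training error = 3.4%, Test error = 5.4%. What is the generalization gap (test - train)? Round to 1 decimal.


Generalization gap = test_error - train_error
= 5.4 - 3.4
= 2.0%
A moderate gap.

2.0


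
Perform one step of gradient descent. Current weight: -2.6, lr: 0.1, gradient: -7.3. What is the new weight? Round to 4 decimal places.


w_new = w_old - lr * gradient
= -2.6 - 0.1 * -7.3
= -2.6 - (-0.73)
= -1.8700

-1.8700


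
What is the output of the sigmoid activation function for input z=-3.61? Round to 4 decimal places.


sigmoid(z) = 1 / (1 + exp(-z))
exp(-(-3.61)) = exp(3.61) = 36.9661
1 + 36.9661 = 37.9661
1 / 37.9661 = 0.0263

0.0263


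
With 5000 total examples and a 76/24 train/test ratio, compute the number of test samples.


Train samples = 5000 * 76% = 3800
Test samples = 5000 - 3800
= 1200

1200


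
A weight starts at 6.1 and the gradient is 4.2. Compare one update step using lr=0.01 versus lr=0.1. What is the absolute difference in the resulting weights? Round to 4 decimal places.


With lr=0.01: w_new = 6.1 - 0.01 * 4.2 = 6.058
With lr=0.1: w_new = 6.1 - 0.1 * 4.2 = 5.68
Absolute difference = |6.058 - 5.68|
= 0.3780

0.3780


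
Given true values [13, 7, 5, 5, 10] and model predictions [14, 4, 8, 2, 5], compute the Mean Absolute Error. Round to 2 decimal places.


Absolute errors: [1, 3, 3, 3, 5]
Sum of absolute errors = 15
MAE = 15 / 5 = 3.00

3.00


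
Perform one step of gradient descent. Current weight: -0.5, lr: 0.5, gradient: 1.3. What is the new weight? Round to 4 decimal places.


w_new = w_old - lr * gradient
= -0.5 - 0.5 * 1.3
= -0.5 - (0.65)
= -1.1500

-1.1500


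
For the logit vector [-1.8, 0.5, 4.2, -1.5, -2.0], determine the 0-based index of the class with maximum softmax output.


Softmax is a monotonic transformation, so it preserves the argmax.
We need to find the index of the maximum logit.
Index 0: -1.8
Index 1: 0.5
Index 2: 4.2
Index 3: -1.5
Index 4: -2.0
Maximum logit = 4.2 at index 2

2


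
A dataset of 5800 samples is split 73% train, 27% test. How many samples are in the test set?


Train samples = 5800 * 73% = 4234
Test samples = 5800 - 4234
= 1566

1566


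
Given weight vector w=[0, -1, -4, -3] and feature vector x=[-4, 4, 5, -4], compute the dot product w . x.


Element-wise products:
0 * -4 = 0
-1 * 4 = -4
-4 * 5 = -20
-3 * -4 = 12
Sum = 0 + -4 + -20 + 12
= -12

-12


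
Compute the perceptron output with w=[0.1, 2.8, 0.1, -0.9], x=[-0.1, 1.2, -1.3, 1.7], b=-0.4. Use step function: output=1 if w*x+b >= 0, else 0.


z = w . x + b
= 0.1*-0.1 + 2.8*1.2 + 0.1*-1.3 + -0.9*1.7 + -0.4
= -0.01 + 3.36 + -0.13 + -1.53 + -0.4
= 1.69 + -0.4
= 1.29
Since z = 1.29 >= 0, output = 1

1


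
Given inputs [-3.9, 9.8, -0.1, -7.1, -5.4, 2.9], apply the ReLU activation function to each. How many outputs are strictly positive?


ReLU(x) = max(0, x) for each element:
ReLU(-3.9) = 0
ReLU(9.8) = 9.8
ReLU(-0.1) = 0
ReLU(-7.1) = 0
ReLU(-5.4) = 0
ReLU(2.9) = 2.9
Active neurons (>0): 2

2


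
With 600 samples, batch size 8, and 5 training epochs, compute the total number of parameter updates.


Iterations per epoch = 600 / 8 = 75
Total updates = iterations_per_epoch * epochs
= 75 * 5
= 375

375


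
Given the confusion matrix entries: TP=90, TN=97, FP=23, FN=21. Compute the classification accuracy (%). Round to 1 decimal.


Accuracy = (TP + TN) / (TP + TN + FP + FN) * 100
= (90 + 97) / (90 + 97 + 23 + 21)
= 187 / 231
= 0.8095
= 81.0%

81.0


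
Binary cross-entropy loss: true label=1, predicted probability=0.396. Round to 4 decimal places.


For y=1: Loss = -log(p)
= -log(0.396)
= -(-0.9263)
= 0.9263

0.9263


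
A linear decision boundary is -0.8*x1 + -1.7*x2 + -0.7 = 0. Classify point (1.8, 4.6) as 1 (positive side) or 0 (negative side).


Compute -0.8 * 1.8 + -1.7 * 4.6 + -0.7
= -1.44 + -7.82 + -0.7
= -9.96
Since -9.96 < 0, the point is on the negative side.

0


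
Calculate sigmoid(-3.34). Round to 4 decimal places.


sigmoid(z) = 1 / (1 + exp(-z))
exp(-(-3.34)) = exp(3.34) = 28.2191
1 + 28.2191 = 29.2191
1 / 29.2191 = 0.0342

0.0342


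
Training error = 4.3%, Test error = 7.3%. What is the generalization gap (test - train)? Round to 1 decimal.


Generalization gap = test_error - train_error
= 7.3 - 4.3
= 3.0%
A moderate gap.

3.0


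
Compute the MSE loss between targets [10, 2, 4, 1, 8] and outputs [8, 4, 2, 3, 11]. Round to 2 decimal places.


Differences: [2, -2, 2, -2, -3]
Squared errors: [4, 4, 4, 4, 9]
Sum of squared errors = 25
MSE = 25 / 5 = 5.00

5.00


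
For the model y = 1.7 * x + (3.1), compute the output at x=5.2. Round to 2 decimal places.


y = 1.7 * 5.2 + (3.1)
= 8.84 + (3.1)
= 11.94

11.94


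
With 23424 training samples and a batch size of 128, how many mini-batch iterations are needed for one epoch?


Iterations per epoch = dataset_size / batch_size
= 23424 / 128
= 183

183


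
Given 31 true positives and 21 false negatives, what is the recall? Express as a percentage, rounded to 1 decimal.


Recall = TP / (TP + FN) * 100
= 31 / (31 + 21)
= 31 / 52
= 0.5962
= 59.6%

59.6


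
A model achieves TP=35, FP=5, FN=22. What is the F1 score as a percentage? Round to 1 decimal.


Precision = TP / (TP + FP) = 35 / 40 = 0.875
Recall = TP / (TP + FN) = 35 / 57 = 0.614
F1 = 2 * P * R / (P + R)
= 2 * 0.875 * 0.614 / (0.875 + 0.614)
= 1.0746 / 1.489
= 0.7216
As percentage: 72.2%

72.2


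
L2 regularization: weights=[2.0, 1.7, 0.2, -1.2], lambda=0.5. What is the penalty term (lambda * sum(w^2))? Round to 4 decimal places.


Squaring each weight:
2.0^2 = 4.0
1.7^2 = 2.89
0.2^2 = 0.04
(-1.2)^2 = 1.44
Sum of squares = 8.37
Penalty = 0.5 * 8.37 = 4.1850

4.1850


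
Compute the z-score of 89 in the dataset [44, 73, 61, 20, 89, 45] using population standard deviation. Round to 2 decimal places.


Mean = (44 + 73 + 61 + 20 + 89 + 45) / 6 = 55.3333
Variance = sum((x_i - mean)^2) / n = 493.5556
Std = sqrt(493.5556) = 22.2161
Z = (x - mean) / std
= (89 - 55.3333) / 22.2161
= 33.6667 / 22.2161
= 1.52

1.52


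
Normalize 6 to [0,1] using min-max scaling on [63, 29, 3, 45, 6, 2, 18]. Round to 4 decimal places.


Min = 2, Max = 63
Range = 63 - 2 = 61
Scaled = (x - min) / (max - min)
= (6 - 2) / 61
= 4 / 61
= 0.0656

0.0656


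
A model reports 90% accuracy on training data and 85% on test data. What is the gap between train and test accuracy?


Gap = train_accuracy - test_accuracy
= 90 - 85
= 5%
This moderate gap may indicate mild overfitting.

5


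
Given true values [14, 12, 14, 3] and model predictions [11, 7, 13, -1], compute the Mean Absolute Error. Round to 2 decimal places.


Absolute errors: [3, 5, 1, 4]
Sum of absolute errors = 13
MAE = 13 / 4 = 3.25

3.25


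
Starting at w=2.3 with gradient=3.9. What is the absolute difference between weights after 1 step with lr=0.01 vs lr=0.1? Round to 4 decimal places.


With lr=0.01: w_new = 2.3 - 0.01 * 3.9 = 2.261
With lr=0.1: w_new = 2.3 - 0.1 * 3.9 = 1.91
Absolute difference = |2.261 - 1.91|
= 0.3510

0.3510


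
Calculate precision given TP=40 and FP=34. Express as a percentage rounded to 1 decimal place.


Precision = TP / (TP + FP) * 100
= 40 / (40 + 34)
= 40 / 74
= 0.5405
= 54.1%

54.1


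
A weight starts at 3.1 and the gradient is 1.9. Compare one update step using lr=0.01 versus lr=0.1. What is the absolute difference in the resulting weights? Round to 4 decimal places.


With lr=0.01: w_new = 3.1 - 0.01 * 1.9 = 3.081
With lr=0.1: w_new = 3.1 - 0.1 * 1.9 = 2.91
Absolute difference = |3.081 - 2.91|
= 0.1710

0.1710


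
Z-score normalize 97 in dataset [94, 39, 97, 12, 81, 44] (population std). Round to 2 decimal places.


Mean = (94 + 39 + 97 + 12 + 81 + 44) / 6 = 61.1667
Variance = sum((x_i - mean)^2) / n = 993.1389
Std = sqrt(993.1389) = 31.5141
Z = (x - mean) / std
= (97 - 61.1667) / 31.5141
= 35.8333 / 31.5141
= 1.14

1.14


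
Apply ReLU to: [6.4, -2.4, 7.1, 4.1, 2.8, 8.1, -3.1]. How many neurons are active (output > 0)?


ReLU(x) = max(0, x) for each element:
ReLU(6.4) = 6.4
ReLU(-2.4) = 0
ReLU(7.1) = 7.1
ReLU(4.1) = 4.1
ReLU(2.8) = 2.8
ReLU(8.1) = 8.1
ReLU(-3.1) = 0
Active neurons (>0): 5

5


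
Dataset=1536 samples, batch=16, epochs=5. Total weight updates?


Iterations per epoch = 1536 / 16 = 96
Total updates = iterations_per_epoch * epochs
= 96 * 5
= 480

480


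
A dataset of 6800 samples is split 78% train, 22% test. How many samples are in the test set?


Train samples = 6800 * 78% = 5304
Test samples = 6800 - 5304
= 1496

1496


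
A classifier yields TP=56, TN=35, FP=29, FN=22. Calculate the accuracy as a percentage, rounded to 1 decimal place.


Accuracy = (TP + TN) / (TP + TN + FP + FN) * 100
= (56 + 35) / (56 + 35 + 29 + 22)
= 91 / 142
= 0.6408
= 64.1%

64.1


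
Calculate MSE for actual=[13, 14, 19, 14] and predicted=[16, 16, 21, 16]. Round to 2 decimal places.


Differences: [-3, -2, -2, -2]
Squared errors: [9, 4, 4, 4]
Sum of squared errors = 21
MSE = 21 / 4 = 5.25

5.25


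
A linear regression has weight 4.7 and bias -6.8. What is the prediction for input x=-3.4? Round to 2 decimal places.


y = 4.7 * -3.4 + (-6.8)
= -15.98 + (-6.8)
= -22.78

-22.78


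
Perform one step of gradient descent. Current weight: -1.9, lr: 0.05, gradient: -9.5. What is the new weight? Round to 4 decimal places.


w_new = w_old - lr * gradient
= -1.9 - 0.05 * -9.5
= -1.9 - (-0.475)
= -1.4250

-1.4250


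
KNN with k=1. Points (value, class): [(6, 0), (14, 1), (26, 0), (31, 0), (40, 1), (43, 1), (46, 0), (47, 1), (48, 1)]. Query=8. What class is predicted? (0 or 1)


Distances from query 8:
Point 6 (class 0): distance = 2
K=1 nearest neighbors: classes = [0]
Votes for class 1: 0 / 1
Majority vote => class 0

0


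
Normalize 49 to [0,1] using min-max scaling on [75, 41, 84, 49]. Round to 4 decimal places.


Min = 41, Max = 84
Range = 84 - 41 = 43
Scaled = (x - min) / (max - min)
= (49 - 41) / 43
= 8 / 43
= 0.1860

0.1860


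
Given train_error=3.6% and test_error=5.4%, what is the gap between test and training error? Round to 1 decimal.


Generalization gap = test_error - train_error
= 5.4 - 3.6
= 1.8%
A small gap suggests good generalization.

1.8


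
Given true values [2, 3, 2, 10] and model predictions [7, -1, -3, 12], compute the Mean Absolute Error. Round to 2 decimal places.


Absolute errors: [5, 4, 5, 2]
Sum of absolute errors = 16
MAE = 16 / 4 = 4.00

4.00


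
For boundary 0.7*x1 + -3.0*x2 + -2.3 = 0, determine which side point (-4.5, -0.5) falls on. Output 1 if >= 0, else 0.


Compute 0.7 * -4.5 + -3.0 * -0.5 + -2.3
= -3.15 + 1.5 + -2.3
= -3.95
Since -3.95 < 0, the point is on the negative side.

0


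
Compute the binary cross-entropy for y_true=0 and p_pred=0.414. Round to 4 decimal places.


For y=0: Loss = -log(1-p)
= -log(1 - 0.414)
= -log(0.586)
= -(-0.5344)
= 0.5344

0.5344


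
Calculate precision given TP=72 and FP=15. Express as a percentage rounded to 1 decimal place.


Precision = TP / (TP + FP) * 100
= 72 / (72 + 15)
= 72 / 87
= 0.8276
= 82.8%

82.8


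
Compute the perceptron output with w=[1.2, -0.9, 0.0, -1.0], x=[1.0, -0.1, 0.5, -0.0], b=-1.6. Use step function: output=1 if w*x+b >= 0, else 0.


z = w . x + b
= 1.2*1.0 + -0.9*-0.1 + 0.0*0.5 + -1.0*-0.0 + -1.6
= 1.2 + 0.09 + 0.0 + 0.0 + -1.6
= 1.29 + -1.6
= -0.31
Since z = -0.31 < 0, output = 0

0


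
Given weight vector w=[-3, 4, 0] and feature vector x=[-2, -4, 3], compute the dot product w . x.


Element-wise products:
-3 * -2 = 6
4 * -4 = -16
0 * 3 = 0
Sum = 6 + -16 + 0
= -10

-10


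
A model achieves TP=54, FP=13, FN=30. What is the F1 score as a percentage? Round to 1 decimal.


Precision = TP / (TP + FP) = 54 / 67 = 0.806
Recall = TP / (TP + FN) = 54 / 84 = 0.6429
F1 = 2 * P * R / (P + R)
= 2 * 0.806 * 0.6429 / (0.806 + 0.6429)
= 1.0362 / 1.4488
= 0.7152
As percentage: 71.5%

71.5


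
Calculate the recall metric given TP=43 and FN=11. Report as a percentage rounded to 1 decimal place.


Recall = TP / (TP + FN) * 100
= 43 / (43 + 11)
= 43 / 54
= 0.7963
= 79.6%

79.6


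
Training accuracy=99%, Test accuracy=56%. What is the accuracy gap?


Gap = train_accuracy - test_accuracy
= 99 - 56
= 43%
This large gap strongly indicates overfitting.

43


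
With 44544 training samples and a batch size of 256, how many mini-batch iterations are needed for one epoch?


Iterations per epoch = dataset_size / batch_size
= 44544 / 256
= 174

174


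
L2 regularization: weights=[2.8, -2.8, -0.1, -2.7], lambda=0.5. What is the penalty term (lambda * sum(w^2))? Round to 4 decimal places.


Squaring each weight:
2.8^2 = 7.84
(-2.8)^2 = 7.84
(-0.1)^2 = 0.01
(-2.7)^2 = 7.29
Sum of squares = 22.98
Penalty = 0.5 * 22.98 = 11.4900

11.4900


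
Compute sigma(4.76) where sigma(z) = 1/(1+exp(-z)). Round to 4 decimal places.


sigmoid(z) = 1 / (1 + exp(-z))
exp(-(4.76)) = exp(-4.76) = 0.0086
1 + 0.0086 = 1.0086
1 / 1.0086 = 0.9915

0.9915


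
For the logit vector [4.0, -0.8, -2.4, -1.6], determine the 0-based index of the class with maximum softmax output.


Softmax is a monotonic transformation, so it preserves the argmax.
We need to find the index of the maximum logit.
Index 0: 4.0
Index 1: -0.8
Index 2: -2.4
Index 3: -1.6
Maximum logit = 4.0 at index 0

0


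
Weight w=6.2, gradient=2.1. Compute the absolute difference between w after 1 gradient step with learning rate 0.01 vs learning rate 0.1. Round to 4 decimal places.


With lr=0.01: w_new = 6.2 - 0.01 * 2.1 = 6.179
With lr=0.1: w_new = 6.2 - 0.1 * 2.1 = 5.99
Absolute difference = |6.179 - 5.99|
= 0.1890

0.1890


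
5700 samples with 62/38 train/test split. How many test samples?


Train samples = 5700 * 62% = 3534
Test samples = 5700 - 3534
= 2166

2166


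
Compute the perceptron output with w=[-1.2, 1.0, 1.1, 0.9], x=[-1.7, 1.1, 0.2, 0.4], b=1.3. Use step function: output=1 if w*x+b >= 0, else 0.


z = w . x + b
= -1.2*-1.7 + 1.0*1.1 + 1.1*0.2 + 0.9*0.4 + 1.3
= 2.04 + 1.1 + 0.22 + 0.36 + 1.3
= 3.72 + 1.3
= 5.02
Since z = 5.02 >= 0, output = 1

1


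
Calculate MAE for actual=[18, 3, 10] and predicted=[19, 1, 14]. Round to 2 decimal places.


Absolute errors: [1, 2, 4]
Sum of absolute errors = 7
MAE = 7 / 3 = 2.33

2.33


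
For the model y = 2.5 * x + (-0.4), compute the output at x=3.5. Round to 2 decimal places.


y = 2.5 * 3.5 + (-0.4)
= 8.75 + (-0.4)
= 8.35

8.35


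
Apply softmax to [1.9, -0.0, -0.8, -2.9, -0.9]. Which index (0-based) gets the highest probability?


Softmax is a monotonic transformation, so it preserves the argmax.
We need to find the index of the maximum logit.
Index 0: 1.9
Index 1: -0.0
Index 2: -0.8
Index 3: -2.9
Index 4: -0.9
Maximum logit = 1.9 at index 0

0


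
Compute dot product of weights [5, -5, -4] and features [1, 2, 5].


Element-wise products:
5 * 1 = 5
-5 * 2 = -10
-4 * 5 = -20
Sum = 5 + -10 + -20
= -25

-25


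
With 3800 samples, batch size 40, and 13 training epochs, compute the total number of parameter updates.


Iterations per epoch = 3800 / 40 = 95
Total updates = iterations_per_epoch * epochs
= 95 * 13
= 1235

1235


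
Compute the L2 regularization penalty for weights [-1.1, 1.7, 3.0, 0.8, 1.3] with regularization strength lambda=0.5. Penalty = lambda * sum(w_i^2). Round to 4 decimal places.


Squaring each weight:
(-1.1)^2 = 1.21
1.7^2 = 2.89
3.0^2 = 9.0
0.8^2 = 0.64
1.3^2 = 1.69
Sum of squares = 15.43
Penalty = 0.5 * 15.43 = 7.7150

7.7150


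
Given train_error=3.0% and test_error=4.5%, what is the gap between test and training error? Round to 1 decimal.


Generalization gap = test_error - train_error
= 4.5 - 3.0
= 1.5%
A small gap suggests good generalization.

1.5


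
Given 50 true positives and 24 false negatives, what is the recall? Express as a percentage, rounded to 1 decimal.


Recall = TP / (TP + FN) * 100
= 50 / (50 + 24)
= 50 / 74
= 0.6757
= 67.6%

67.6


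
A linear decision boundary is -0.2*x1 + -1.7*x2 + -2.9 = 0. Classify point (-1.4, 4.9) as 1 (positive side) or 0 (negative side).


Compute -0.2 * -1.4 + -1.7 * 4.9 + -2.9
= 0.28 + -8.33 + -2.9
= -10.95
Since -10.95 < 0, the point is on the negative side.

0


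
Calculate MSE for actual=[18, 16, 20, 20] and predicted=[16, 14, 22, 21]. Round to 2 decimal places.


Differences: [2, 2, -2, -1]
Squared errors: [4, 4, 4, 1]
Sum of squared errors = 13
MSE = 13 / 4 = 3.25

3.25


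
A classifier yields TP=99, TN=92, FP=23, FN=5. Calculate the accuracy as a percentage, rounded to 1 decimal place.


Accuracy = (TP + TN) / (TP + TN + FP + FN) * 100
= (99 + 92) / (99 + 92 + 23 + 5)
= 191 / 219
= 0.8721
= 87.2%

87.2


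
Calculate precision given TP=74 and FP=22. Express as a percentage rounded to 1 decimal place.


Precision = TP / (TP + FP) * 100
= 74 / (74 + 22)
= 74 / 96
= 0.7708
= 77.1%

77.1


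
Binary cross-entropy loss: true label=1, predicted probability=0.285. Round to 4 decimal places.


For y=1: Loss = -log(p)
= -log(0.285)
= -(-1.2553)
= 1.2553

1.2553


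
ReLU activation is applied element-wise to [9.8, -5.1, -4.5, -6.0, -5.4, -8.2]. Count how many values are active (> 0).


ReLU(x) = max(0, x) for each element:
ReLU(9.8) = 9.8
ReLU(-5.1) = 0
ReLU(-4.5) = 0
ReLU(-6.0) = 0
ReLU(-5.4) = 0
ReLU(-8.2) = 0
Active neurons (>0): 1

1


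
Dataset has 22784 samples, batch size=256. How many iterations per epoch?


Iterations per epoch = dataset_size / batch_size
= 22784 / 256
= 89

89


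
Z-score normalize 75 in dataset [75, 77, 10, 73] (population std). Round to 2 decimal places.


Mean = (75 + 77 + 10 + 73) / 4 = 58.75
Variance = sum((x_i - mean)^2) / n = 794.1875
Std = sqrt(794.1875) = 28.1813
Z = (x - mean) / std
= (75 - 58.75) / 28.1813
= 16.25 / 28.1813
= 0.58

0.58


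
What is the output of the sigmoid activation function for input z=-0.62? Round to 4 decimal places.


sigmoid(z) = 1 / (1 + exp(-z))
exp(-(-0.62)) = exp(0.62) = 1.8589
1 + 1.8589 = 2.8589
1 / 2.8589 = 0.3498

0.3498


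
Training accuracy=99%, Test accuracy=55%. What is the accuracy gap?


Gap = train_accuracy - test_accuracy
= 99 - 55
= 44%
This large gap strongly indicates overfitting.

44


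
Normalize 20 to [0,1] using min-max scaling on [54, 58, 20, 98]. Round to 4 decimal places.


Min = 20, Max = 98
Range = 98 - 20 = 78
Scaled = (x - min) / (max - min)
= (20 - 20) / 78
= 0 / 78
= 0.0000

0.0000


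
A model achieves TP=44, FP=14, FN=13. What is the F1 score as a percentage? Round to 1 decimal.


Precision = TP / (TP + FP) = 44 / 58 = 0.7586
Recall = TP / (TP + FN) = 44 / 57 = 0.7719
F1 = 2 * P * R / (P + R)
= 2 * 0.7586 * 0.7719 / (0.7586 + 0.7719)
= 1.1712 / 1.5306
= 0.7652
As percentage: 76.5%

76.5


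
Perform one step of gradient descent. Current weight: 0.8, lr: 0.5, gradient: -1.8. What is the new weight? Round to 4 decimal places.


w_new = w_old - lr * gradient
= 0.8 - 0.5 * -1.8
= 0.8 - (-0.9)
= 1.7000

1.7000


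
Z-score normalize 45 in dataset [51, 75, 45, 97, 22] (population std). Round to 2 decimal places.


Mean = (51 + 75 + 45 + 97 + 22) / 5 = 58.0
Variance = sum((x_i - mean)^2) / n = 664.8
Std = sqrt(664.8) = 25.7837
Z = (x - mean) / std
= (45 - 58.0) / 25.7837
= -13.0 / 25.7837
= -0.50

-0.50


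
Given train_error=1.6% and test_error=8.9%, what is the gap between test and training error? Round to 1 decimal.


Generalization gap = test_error - train_error
= 8.9 - 1.6
= 7.3%
A moderate gap.

7.3


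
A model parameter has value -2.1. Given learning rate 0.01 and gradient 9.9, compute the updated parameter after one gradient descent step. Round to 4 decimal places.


w_new = w_old - lr * gradient
= -2.1 - 0.01 * 9.9
= -2.1 - (0.099)
= -2.1990

-2.1990


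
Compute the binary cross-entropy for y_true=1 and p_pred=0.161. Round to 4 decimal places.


For y=1: Loss = -log(p)
= -log(0.161)
= -(-1.8264)
= 1.8264

1.8264


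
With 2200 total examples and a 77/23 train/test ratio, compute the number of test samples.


Train samples = 2200 * 77% = 1694
Test samples = 2200 - 1694
= 506

506


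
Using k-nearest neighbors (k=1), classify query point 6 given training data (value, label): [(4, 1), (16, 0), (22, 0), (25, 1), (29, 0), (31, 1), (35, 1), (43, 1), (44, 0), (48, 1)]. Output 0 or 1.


Distances from query 6:
Point 4 (class 1): distance = 2
K=1 nearest neighbors: classes = [1]
Votes for class 1: 1 / 1
Majority vote => class 1

1


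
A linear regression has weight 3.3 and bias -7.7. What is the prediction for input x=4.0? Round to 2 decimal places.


y = 3.3 * 4.0 + (-7.7)
= 13.2 + (-7.7)
= 5.50

5.50


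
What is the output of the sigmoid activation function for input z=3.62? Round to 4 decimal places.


sigmoid(z) = 1 / (1 + exp(-z))
exp(-(3.62)) = exp(-3.62) = 0.0268
1 + 0.0268 = 1.0268
1 / 1.0268 = 0.9739

0.9739


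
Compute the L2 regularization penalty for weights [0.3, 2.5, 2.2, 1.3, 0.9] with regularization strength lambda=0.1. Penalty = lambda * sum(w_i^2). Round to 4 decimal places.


Squaring each weight:
0.3^2 = 0.09
2.5^2 = 6.25
2.2^2 = 4.84
1.3^2 = 1.69
0.9^2 = 0.81
Sum of squares = 13.68
Penalty = 0.1 * 13.68 = 1.3680

1.3680


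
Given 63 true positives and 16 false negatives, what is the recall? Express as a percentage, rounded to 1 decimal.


Recall = TP / (TP + FN) * 100
= 63 / (63 + 16)
= 63 / 79
= 0.7975
= 79.7%

79.7


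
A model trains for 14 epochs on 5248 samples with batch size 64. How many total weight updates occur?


Iterations per epoch = 5248 / 64 = 82
Total updates = iterations_per_epoch * epochs
= 82 * 14
= 1148

1148


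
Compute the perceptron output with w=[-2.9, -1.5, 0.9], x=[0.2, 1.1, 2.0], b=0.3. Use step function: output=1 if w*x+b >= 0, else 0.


z = w . x + b
= -2.9*0.2 + -1.5*1.1 + 0.9*2.0 + 0.3
= -0.58 + -1.65 + 1.8 + 0.3
= -0.43 + 0.3
= -0.13
Since z = -0.13 < 0, output = 0

0


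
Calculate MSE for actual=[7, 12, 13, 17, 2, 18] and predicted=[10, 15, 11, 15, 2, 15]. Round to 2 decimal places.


Differences: [-3, -3, 2, 2, 0, 3]
Squared errors: [9, 9, 4, 4, 0, 9]
Sum of squared errors = 35
MSE = 35 / 6 = 5.83

5.83


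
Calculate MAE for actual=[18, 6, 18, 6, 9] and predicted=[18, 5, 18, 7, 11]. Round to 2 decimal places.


Absolute errors: [0, 1, 0, 1, 2]
Sum of absolute errors = 4
MAE = 4 / 5 = 0.80

0.80


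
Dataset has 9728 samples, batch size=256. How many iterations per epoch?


Iterations per epoch = dataset_size / batch_size
= 9728 / 256
= 38

38


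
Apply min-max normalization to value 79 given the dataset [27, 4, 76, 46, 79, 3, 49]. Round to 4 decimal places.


Min = 3, Max = 79
Range = 79 - 3 = 76
Scaled = (x - min) / (max - min)
= (79 - 3) / 76
= 76 / 76
= 1.0000

1.0000


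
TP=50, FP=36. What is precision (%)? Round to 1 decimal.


Precision = TP / (TP + FP) * 100
= 50 / (50 + 36)
= 50 / 86
= 0.5814
= 58.1%

58.1


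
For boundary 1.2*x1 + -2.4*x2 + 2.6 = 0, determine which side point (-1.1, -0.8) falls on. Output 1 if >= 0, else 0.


Compute 1.2 * -1.1 + -2.4 * -0.8 + 2.6
= -1.32 + 1.92 + 2.6
= 3.2
Since 3.2 >= 0, the point is on the positive side.

1


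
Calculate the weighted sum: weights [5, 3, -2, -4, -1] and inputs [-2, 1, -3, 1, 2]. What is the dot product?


Element-wise products:
5 * -2 = -10
3 * 1 = 3
-2 * -3 = 6
-4 * 1 = -4
-1 * 2 = -2
Sum = -10 + 3 + 6 + -4 + -2
= -7

-7


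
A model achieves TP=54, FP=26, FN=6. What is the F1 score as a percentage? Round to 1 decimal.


Precision = TP / (TP + FP) = 54 / 80 = 0.675
Recall = TP / (TP + FN) = 54 / 60 = 0.9
F1 = 2 * P * R / (P + R)
= 2 * 0.675 * 0.9 / (0.675 + 0.9)
= 1.215 / 1.575
= 0.7714
As percentage: 77.1%

77.1


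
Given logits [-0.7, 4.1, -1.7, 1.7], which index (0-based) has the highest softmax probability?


Softmax is a monotonic transformation, so it preserves the argmax.
We need to find the index of the maximum logit.
Index 0: -0.7
Index 1: 4.1
Index 2: -1.7
Index 3: 1.7
Maximum logit = 4.1 at index 1

1


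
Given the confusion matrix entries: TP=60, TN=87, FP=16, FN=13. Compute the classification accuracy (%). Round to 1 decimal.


Accuracy = (TP + TN) / (TP + TN + FP + FN) * 100
= (60 + 87) / (60 + 87 + 16 + 13)
= 147 / 176
= 0.8352
= 83.5%

83.5


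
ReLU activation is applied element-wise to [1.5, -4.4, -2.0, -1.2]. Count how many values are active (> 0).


ReLU(x) = max(0, x) for each element:
ReLU(1.5) = 1.5
ReLU(-4.4) = 0
ReLU(-2.0) = 0
ReLU(-1.2) = 0
Active neurons (>0): 1

1


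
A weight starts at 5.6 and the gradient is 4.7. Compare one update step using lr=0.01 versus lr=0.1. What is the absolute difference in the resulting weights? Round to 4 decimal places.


With lr=0.01: w_new = 5.6 - 0.01 * 4.7 = 5.553
With lr=0.1: w_new = 5.6 - 0.1 * 4.7 = 5.13
Absolute difference = |5.553 - 5.13|
= 0.4230

0.4230


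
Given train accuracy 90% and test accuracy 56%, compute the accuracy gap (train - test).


Gap = train_accuracy - test_accuracy
= 90 - 56
= 34%
This large gap strongly indicates overfitting.

34


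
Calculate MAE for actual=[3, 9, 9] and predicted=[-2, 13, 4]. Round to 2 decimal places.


Absolute errors: [5, 4, 5]
Sum of absolute errors = 14
MAE = 14 / 3 = 4.67

4.67


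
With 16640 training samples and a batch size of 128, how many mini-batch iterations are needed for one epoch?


Iterations per epoch = dataset_size / batch_size
= 16640 / 128
= 130

130


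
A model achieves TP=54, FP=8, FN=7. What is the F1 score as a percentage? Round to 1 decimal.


Precision = TP / (TP + FP) = 54 / 62 = 0.871
Recall = TP / (TP + FN) = 54 / 61 = 0.8852
F1 = 2 * P * R / (P + R)
= 2 * 0.871 * 0.8852 / (0.871 + 0.8852)
= 1.542 / 1.7562
= 0.878
As percentage: 87.8%

87.8


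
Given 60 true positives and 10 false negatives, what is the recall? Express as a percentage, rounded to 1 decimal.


Recall = TP / (TP + FN) * 100
= 60 / (60 + 10)
= 60 / 70
= 0.8571
= 85.7%

85.7


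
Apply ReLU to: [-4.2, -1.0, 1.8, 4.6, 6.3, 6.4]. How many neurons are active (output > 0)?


ReLU(x) = max(0, x) for each element:
ReLU(-4.2) = 0
ReLU(-1.0) = 0
ReLU(1.8) = 1.8
ReLU(4.6) = 4.6
ReLU(6.3) = 6.3
ReLU(6.4) = 6.4
Active neurons (>0): 4

4
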